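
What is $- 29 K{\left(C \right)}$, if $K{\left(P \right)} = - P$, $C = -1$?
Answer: $-29$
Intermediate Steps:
$- 29 K{\left(C \right)} = - 29 \left(\left(-1\right) \left(-1\right)\right) = \left(-29\right) 1 = -29$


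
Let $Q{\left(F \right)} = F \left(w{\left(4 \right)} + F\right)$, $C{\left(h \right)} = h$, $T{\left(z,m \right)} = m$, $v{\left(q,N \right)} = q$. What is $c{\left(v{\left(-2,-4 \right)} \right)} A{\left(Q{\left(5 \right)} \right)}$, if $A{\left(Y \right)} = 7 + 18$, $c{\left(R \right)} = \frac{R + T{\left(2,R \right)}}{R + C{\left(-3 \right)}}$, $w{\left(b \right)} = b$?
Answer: $20$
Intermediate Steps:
$Q{\left(F \right)} = F \left(4 + F\right)$
$c{\left(R \right)} = \frac{2 R}{-3 + R}$ ($c{\left(R \right)} = \frac{R + R}{R - 3} = \frac{2 R}{-3 + R}$)
$A{\left(Y \right)} = 25$
$c{\left(v{\left(-2,-4 \right)} \right)} A{\left(Q{\left(5 \right)} \right)} = 2 \left(-2\right) \frac{1}{-3 - 2} \cdot 25 = 2 \left(-2\right) \frac{1}{-5} \cdot 25 = 2 \left(-2\right) \left(- \frac{1}{5}\right) 25 = \frac{4}{5} \cdot 25 = 20$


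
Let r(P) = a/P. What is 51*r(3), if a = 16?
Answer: 272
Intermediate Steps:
r(P) = 16/P
51*r(3) = 51*(16/3) = 272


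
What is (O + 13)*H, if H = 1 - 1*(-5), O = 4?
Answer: 102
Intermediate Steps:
H = 6 (H = 1 + 5 = 6)
(O + 13)*H = (4 + 13)*6 = 17*6 = 102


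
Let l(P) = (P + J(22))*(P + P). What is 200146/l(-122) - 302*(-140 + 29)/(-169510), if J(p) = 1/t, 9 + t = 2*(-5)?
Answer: 156410066587/23978715090 ≈ 6.5229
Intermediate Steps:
t = -19 (t = -9 + 2*(-5) = -9 - 10 = -19)
J(p) = -1/19 (J(p) = 1/(-19) = -1/19)
l(P) = 2*P*(-1/19 + P) (l(P) = (P - 1/19)*(P + P) = (-1/19 + P)*(2*P) = 2*P*(-1/19 + P))
200146/l(-122) - 302*(-140 + 29)/(-169510) = 200146/(((2/19)*(-122)*(-1 + 19*(-122)))) - 302*(-140 + 29)/(-169510) = 200146/(((2/19)*(-122)*(-1 - 2318))) - 302*(-111)*(-1/169510) = 200146/(((2/19)*(-122)*(-2319))) + 33522*(-1/169510) = 200146/(565836/19) - 16761/84755 = 200146*(19/565836) - 16761/84755 = 1901387/282918 - 16761/84755 = 156410066587/23978715090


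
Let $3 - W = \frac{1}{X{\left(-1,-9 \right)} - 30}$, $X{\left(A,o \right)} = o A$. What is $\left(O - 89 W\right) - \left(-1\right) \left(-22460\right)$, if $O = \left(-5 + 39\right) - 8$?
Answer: $- \frac{476810}{21} \approx -22705.0$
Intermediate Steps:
$O = 26$ ($O = 34 - 8 = 26$)
$X{\left(A,o \right)} = A o$
$W = \frac{64}{21}$ ($W = 3 - \frac{1}{\left(-1\right) \left(-9\right) - 30} = 3 - \frac{1}{9 - 30} = 3 - \frac{1}{-21} = 3 - - \frac{1}{21} = 3 + \frac{1}{21} = \frac{64}{21} \approx 3.0476$)
$\left(O - 89 W\right) - \left(-1\right) \left(-22460\right) = \left(26 - \frac{5696}{21}\right) - \left(-1\right) \left(-22460\right) = \left(26 - \frac{5696}{21}\right) - 22460 = - \frac{5150}{21} - 22460 = - \frac{476810}{21}$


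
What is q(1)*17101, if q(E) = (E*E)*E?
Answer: 17101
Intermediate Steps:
q(E) = E³ (q(E) = E²*E = E³)
q(1)*17101 = 1³*17101 = 1*17101 = 17101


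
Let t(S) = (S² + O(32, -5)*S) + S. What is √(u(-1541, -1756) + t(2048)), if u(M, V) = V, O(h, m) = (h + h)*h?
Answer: 30*√9321 ≈ 2896.4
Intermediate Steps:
O(h, m) = 2*h² (O(h, m) = (2*h)*h = 2*h²)
t(S) = S² + 2049*S (t(S) = (S² + (2*32²)*S) + S = (S² + (2*1024)*S) + S = (S² + 2048*S) + S = S² + 2049*S)
√(u(-1541, -1756) + t(2048)) = √(-1756 + 2048*(2049 + 2048)) = √(-1756 + 2048*4097) = √(-1756 + 8390656) = √8388900 = 30*√9321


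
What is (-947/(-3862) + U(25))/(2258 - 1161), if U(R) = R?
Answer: 97497/4236614 ≈ 0.023013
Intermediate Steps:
(-947/(-3862) + U(25))/(2258 - 1161) = (-947/(-3862) + 25)/(2258 - 1161) = (-947*(-1/3862) + 25)/1097 = (947/3862 + 25)*(1/1097) = (97497/3862)*(1/1097) = 97497/4236614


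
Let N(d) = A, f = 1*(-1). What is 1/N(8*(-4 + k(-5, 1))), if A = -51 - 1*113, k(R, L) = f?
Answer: -1/164 ≈ -0.0060976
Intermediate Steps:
f = -1
k(R, L) = -1
A = -164 (A = -51 - 113 = -164)
N(d) = -164
1/N(8*(-4 + k(-5, 1))) = 1/(-164) = -1/164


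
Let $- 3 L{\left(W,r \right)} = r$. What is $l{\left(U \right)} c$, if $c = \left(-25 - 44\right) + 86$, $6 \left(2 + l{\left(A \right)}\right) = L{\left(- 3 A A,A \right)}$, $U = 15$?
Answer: $- \frac{289}{6} \approx -48.167$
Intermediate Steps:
$L{\left(W,r \right)} = - \frac{r}{3}$
$l{\left(A \right)} = -2 - \frac{A}{18}$ ($l{\left(A \right)} = -2 + \frac{\left(- \frac{1}{3}\right) A}{6} = -2 - \frac{A}{18}$)
$c = 17$ ($c = -69 + 86 = 17$)
$l{\left(U \right)} c = \left(-2 - \frac{5}{6}\right) 17 = \left(- \frac{17}{6}\right) 17 = - \frac{289}{6}$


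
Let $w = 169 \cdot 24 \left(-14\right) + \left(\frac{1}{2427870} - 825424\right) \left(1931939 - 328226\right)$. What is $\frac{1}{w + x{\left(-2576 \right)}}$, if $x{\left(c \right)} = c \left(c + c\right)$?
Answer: $- \frac{809290}{1071281439191079189} \approx -7.5544 \cdot 10^{-13}$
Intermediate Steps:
$x{\left(c \right)} = 2 c^{2}$ ($x{\left(c \right)} = c 2 c = 2 c^{2}$)
$w = - \frac{1071292179725397269}{809290}$ ($w = 4056 \left(-14\right) + \left(\frac{1}{2427870} - 825424\right) 1603713 = -56784 - \frac{1071292133770673909}{809290} = - \frac{1071292179725397269}{809290} \approx -1.3237 \cdot 10^{12}$)
$\frac{1}{w + x{\left(-2576 \right)}} = \frac{1}{- \frac{1071292179725397269}{809290} + 2 \left(-2576\right)^{2}} = \frac{1}{- \frac{1071292179725397269}{809290} + 2 \cdot 6635776} = \frac{1}{- \frac{1071292179725397269}{809290} + 13271552} = \frac{1}{- \frac{1071281439191079189}{809290}} = - \frac{809290}{1071281439191079189}$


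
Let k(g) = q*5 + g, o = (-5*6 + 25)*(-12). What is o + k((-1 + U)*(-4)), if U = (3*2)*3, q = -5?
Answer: -33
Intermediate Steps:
U = 18 (U = 6*3 = 18)
o = 60 (o = (-30 + 25)*(-12) = -5*(-12) = 60)
k(g) = -25 + g (k(g) = -5*5 + g = -25 + g)
o + k((-1 + U)*(-4)) = 60 + (-25 + (-1 + 18)*(-4)) = 60 + (-25 + 17*(-4)) = 60 + (-25 - 68) = 60 - 93 = -33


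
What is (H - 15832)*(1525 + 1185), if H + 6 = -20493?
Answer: -98457010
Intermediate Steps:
H = -20499 (H = -6 - 20493 = -20499)
(H - 15832)*(1525 + 1185) = (-20499 - 15832)*(1525 + 1185) = -36331*2710 = -98457010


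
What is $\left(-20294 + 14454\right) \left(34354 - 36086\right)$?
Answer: $10114880$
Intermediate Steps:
$\left(-20294 + 14454\right) \left(34354 - 36086\right) = \left(-5840\right) \left(-1732\right) = 10114880$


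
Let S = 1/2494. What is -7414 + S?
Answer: -18490515/2494 ≈ -7414.0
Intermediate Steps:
S = 1/2494 ≈ 0.00040096
-7414 + S = -7414 + 1/2494 = -18490515/2494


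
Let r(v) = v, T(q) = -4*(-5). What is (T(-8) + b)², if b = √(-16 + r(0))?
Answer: 384 + 160*I ≈ 384.0 + 160.0*I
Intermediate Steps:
T(q) = 20
b = 4*I (b = √(-16 + 0) = √(-16) = 4*I ≈ 4.0*I)
(T(-8) + b)² = (20 + 4*I)²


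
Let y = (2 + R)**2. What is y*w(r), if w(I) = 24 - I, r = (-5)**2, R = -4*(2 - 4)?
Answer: -100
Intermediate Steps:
R = 8 (R = -4*(-2) = 8)
r = 25
y = 100 (y = (2 + 8)**2 = 10**2 = 100)
y*w(r) = 100*(24 - 1*25) = 100*(24 - 25) = 100*(-1) = -100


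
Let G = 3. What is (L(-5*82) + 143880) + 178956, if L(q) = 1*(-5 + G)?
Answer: 322834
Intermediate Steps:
L(q) = -2 (L(q) = 1*(-5 + 3) = 1*(-2) = -2)
(L(-5*82) + 143880) + 178956 = (-2 + 143880) + 178956 = 143878 + 178956 = 322834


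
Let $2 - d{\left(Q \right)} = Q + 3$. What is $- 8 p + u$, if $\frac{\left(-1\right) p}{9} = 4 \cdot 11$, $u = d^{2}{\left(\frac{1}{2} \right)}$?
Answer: $\frac{12681}{4} \approx 3170.3$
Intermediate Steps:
$d{\left(Q \right)} = -1 - Q$ ($d{\left(Q \right)} = 2 - \left(Q + 3\right) = 2 - \left(3 + Q\right) = -1 - Q$)
$u = \frac{9}{4}$ ($u = \left(-1 - \frac{1}{2}\right)^{2} = \left(- \frac{3}{2}\right)^{2} = \frac{9}{4} \approx 2.25$)
$p = -396$ ($p = - 9 \cdot 4 \cdot 11 = \left(-9\right) 44 = -396$)
$- 8 p + u = \left(-8\right) \left(-396\right) + \frac{9}{4} = 3168 + \frac{9}{4} = \frac{12681}{4}$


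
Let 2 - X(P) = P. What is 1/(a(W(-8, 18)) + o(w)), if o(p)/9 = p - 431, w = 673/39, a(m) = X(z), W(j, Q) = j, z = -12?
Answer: -13/48226 ≈ -0.00026956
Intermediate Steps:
X(P) = 2 - P
a(m) = 14 (a(m) = 2 - 1*(-12) = 2 + 12 = 14)
w = 673/39 (w = 673*(1/39) = 673/39 ≈ 17.256)
o(p) = -3879 + 9*p (o(p) = 9*(p - 431) = 9*(-431 + p) = -3879 + 9*p)
1/(a(W(-8, 18)) + o(w)) = 1/(14 + (-3879 + 9*(673/39))) = 1/(14 + (-3879 + 2019/13)) = 1/(14 - 48408/13) = 1/(-48226/13) = -13/48226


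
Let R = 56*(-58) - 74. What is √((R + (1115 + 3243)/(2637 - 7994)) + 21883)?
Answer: √532630005083/5357 ≈ 136.24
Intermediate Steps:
R = -3322 (R = -3248 - 74 = -3322)
√((R + (1115 + 3243)/(2637 - 7994)) + 21883) = √((-3322 + (1115 + 3243)/(2637 - 7994)) + 21883) = √((-3322 + 4358/(-5357)) + 21883) = √((-3322 + 4358*(-1/5357)) + 21883) = √((-3322 - 4358/5357) + 21883) = √(-17800312/5357 + 21883) = √(99426919/5357) = √532630005083/5357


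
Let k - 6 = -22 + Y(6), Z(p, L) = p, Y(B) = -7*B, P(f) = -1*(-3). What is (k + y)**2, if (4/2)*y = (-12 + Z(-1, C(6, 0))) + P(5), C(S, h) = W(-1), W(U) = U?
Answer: 3969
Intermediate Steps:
C(S, h) = -1
P(f) = 3
k = -58 (k = 6 + (-22 - 7*6) = 6 + (-22 - 42) = 6 - 64 = -58)
y = -5 (y = ((-12 - 1) + 3)/2 = (-13 + 3)/2 = (1/2)*(-10) = -5)
(k + y)**2 = (-58 - 5)**2 = (-63)**2 = 3969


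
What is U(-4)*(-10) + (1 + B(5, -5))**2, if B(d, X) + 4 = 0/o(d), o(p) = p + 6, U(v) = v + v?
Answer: 89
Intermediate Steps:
U(v) = 2*v
o(p) = 6 + p
B(d, X) = -4 (B(d, X) = -4 + 0/(6 + d) = -4 + 0 = -4)
U(-4)*(-10) + (1 + B(5, -5))**2 = (2*(-4))*(-10) + (1 - 4)**2 = -8*(-10) + (-3)**2 = 80 + 9 = 89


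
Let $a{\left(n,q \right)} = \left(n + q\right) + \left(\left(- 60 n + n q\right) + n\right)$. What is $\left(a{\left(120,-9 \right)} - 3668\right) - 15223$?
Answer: $-26940$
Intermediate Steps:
$a{\left(n,q \right)} = q - 58 n + n q$ ($a{\left(n,q \right)} = \left(n + q\right) + \left(- 59 n + n q\right) = q - 58 n + n q$)
$\left(a{\left(120,-9 \right)} - 3668\right) - 15223 = \left(\left(-9 - 6960 + 120 \left(-9\right)\right) - 3668\right) - 15223 = \left(\left(-9 - 6960 - 1080\right) - 3668\right) - 15223 = \left(-8049 - 3668\right) - 15223 = -11717 - 15223 = -26940$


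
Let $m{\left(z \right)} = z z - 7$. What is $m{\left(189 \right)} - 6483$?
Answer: $29231$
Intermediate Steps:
$m{\left(z \right)} = -7 + z^{2}$ ($m{\left(z \right)} = z^{2} - 7 = -7 + z^{2}$)
$m{\left(189 \right)} - 6483 = \left(-7 + 189^{2}\right) - 6483 = \left(-7 + 35721\right) - 6483 = 35714 - 6483 = 29231$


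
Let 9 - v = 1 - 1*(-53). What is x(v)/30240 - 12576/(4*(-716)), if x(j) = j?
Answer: 528013/120288 ≈ 4.3896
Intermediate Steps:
v = -45 (v = 9 - (1 - 1*(-53)) = 9 - (1 + 53) = 9 - 1*54 = 9 - 54 = -45)
x(v)/30240 - 12576/(4*(-716)) = -45/30240 - 12576/(4*(-716)) = -45*1/30240 - 12576/(-2864) = -1/672 - 12576*(-1/2864) = -1/672 + 786/179 = 528013/120288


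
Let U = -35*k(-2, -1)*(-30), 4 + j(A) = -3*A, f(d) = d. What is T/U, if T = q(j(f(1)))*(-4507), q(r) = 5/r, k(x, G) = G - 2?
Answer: -4507/4410 ≈ -1.0220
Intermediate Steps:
k(x, G) = -2 + G
j(A) = -4 - 3*A
T = 22535/7 (T = (5/(-4 - 3*1))*(-4507) = (5/(-4 - 3))*(-4507) = (5/(-7))*(-4507) = (5*(-⅐))*(-4507) = -5/7*(-4507) = 22535/7 ≈ 3219.3)
U = -3150 (U = -35*(-2 - 1)*(-30) = -35*(-3)*(-30) = -7*(-15)*(-30) = 105*(-30) = -3150)
T/U = (22535/7)/(-3150) = (22535/7)*(-1/3150) = -4507/4410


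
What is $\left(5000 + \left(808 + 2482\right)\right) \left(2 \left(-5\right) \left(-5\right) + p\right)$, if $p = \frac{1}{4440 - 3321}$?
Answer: $\frac{463833790}{1119} \approx 4.1451 \cdot 10^{5}$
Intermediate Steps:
$p = \frac{1}{1119} \approx 0.00089366$
$\left(5000 + \left(808 + 2482\right)\right) \left(2 \left(-5\right) \left(-5\right) + p\right) = \left(5000 + \left(808 + 2482\right)\right) \left(2 \left(-5\right) \left(-5\right) + \frac{1}{1119}\right) = \left(5000 + 3290\right) \left(\left(-10\right) \left(-5\right) + \frac{1}{1119}\right) = 8290 \left(50 + \frac{1}{1119}\right) = 8290 \cdot \frac{55951}{1119} = \frac{463833790}{1119}$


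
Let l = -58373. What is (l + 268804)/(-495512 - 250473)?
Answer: -210431/745985 ≈ -0.28208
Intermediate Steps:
(l + 268804)/(-495512 - 250473) = (-58373 + 268804)/(-495512 - 250473) = 210431/(-745985) = 210431*(-1/745985) = -210431/745985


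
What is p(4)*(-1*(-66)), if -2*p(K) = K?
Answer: -132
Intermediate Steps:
p(K) = -K/2
p(4)*(-1*(-66)) = (-½*4)*(-1*(-66)) = -2*66 = -132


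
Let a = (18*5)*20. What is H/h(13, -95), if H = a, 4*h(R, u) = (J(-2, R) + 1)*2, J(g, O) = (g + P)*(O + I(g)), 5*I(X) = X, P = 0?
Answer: -18000/121 ≈ -148.76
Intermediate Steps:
I(X) = X/5
J(g, O) = g*(O + g/5) (J(g, O) = (g + 0)*(O + g/5) = g*(O + g/5))
h(R, u) = 9/10 - R (h(R, u) = (((⅕)*(-2)*(-2 + 5*R) + 1)*2)/4 = (((⅘ - 2*R) + 1)*2)/4 = ((9/5 - 2*R)*2)/4 = (18/5 - 4*R)/4 = 9/10 - R)
a = 1800 (a = 90*20 = 1800)
H = 1800
H/h(13, -95) = 1800/(9/10 - 1*13) = 1800/(9/10 - 13) = 1800/(-121/10) = 1800*(-10/121) = -18000/121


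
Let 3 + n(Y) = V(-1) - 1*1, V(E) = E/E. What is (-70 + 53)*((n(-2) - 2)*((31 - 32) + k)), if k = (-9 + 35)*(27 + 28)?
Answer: 121465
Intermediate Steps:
V(E) = 1
n(Y) = -3 (n(Y) = -3 + (1 - 1*1) = -3 + (1 - 1) = -3 + 0 = -3)
k = 1430 (k = 26*55 = 1430)
(-70 + 53)*((n(-2) - 2)*((31 - 32) + k)) = (-70 + 53)*((-3 - 2)*((31 - 32) + 1430)) = -(-85)*(-1 + 1430) = -(-85)*1429 = -17*(-7145) = 121465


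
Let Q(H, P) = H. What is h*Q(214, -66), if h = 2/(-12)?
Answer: -107/3 ≈ -35.667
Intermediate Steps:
h = -⅙ (h = 2*(-1/12) = -⅙ ≈ -0.16667)
h*Q(214, -66) = -⅙*214 = -107/3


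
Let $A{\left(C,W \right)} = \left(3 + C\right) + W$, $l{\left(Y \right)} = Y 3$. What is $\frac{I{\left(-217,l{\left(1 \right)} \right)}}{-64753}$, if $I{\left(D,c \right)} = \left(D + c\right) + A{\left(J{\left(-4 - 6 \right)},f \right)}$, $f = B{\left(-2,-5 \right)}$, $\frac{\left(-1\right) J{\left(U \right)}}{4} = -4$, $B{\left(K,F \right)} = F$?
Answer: $\frac{200}{64753} \approx 0.0030887$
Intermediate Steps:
$l{\left(Y \right)} = 3 Y$
$J{\left(U \right)} = 16$ ($J{\left(U \right)} = \left(-4\right) \left(-4\right) = 16$)
$f = -5$
$A{\left(C,W \right)} = 3 + C + W$
$I{\left(D,c \right)} = 14 + D + c$ ($I{\left(D,c \right)} = \left(D + c\right) + \left(3 + 16 - 5\right) = \left(D + c\right) + 14 = 14 + D + c$)
$\frac{I{\left(-217,l{\left(1 \right)} \right)}}{-64753} = \frac{14 - 217 + 3 \cdot 1}{-64753} = \left(14 - 217 + 3\right) \left(- \frac{1}{64753}\right) = \left(-200\right) \left(- \frac{1}{64753}\right) = \frac{200}{64753}$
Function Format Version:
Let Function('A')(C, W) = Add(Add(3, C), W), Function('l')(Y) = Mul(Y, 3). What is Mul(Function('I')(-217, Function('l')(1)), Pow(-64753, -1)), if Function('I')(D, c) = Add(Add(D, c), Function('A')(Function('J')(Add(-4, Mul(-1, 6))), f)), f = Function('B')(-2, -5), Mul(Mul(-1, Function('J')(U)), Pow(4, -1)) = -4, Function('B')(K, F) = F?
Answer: Rational(200, 64753) ≈ 0.0030887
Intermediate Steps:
Function('l')(Y) = Mul(3, Y)
Function('J')(U) = 16 (Function('J')(U) = Mul(-4, -4) = 16)
f = -5
Function('A')(C, W) = Add(3, C, W)
Function('I')(D, c) = Add(14, D, c) (Function('I')(D, c) = Add(Add(D, c), Add(3, 16, -5)) = Add(Add(D, c), 14) = Add(14, D, c))
Mul(Function('I')(-217, Function('l')(1)), Pow(-64753, -1)) = Mul(Add(14, -217, Mul(3, 1)), Pow(-64753, -1)) = Mul(Add(14, -217, 3), Rational(-1, 64753)) = Mul(-200, Rational(-1, 64753)) = Rational(200, 64753)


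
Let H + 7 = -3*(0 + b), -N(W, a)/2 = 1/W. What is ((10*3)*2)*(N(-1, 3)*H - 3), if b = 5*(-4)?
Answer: 6180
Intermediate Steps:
b = -20
N(W, a) = -2/W
H = 53 (H = -7 - 3*(0 - 20) = -7 - 3*(-20) = -7 + 60 = 53)
((10*3)*2)*(N(-1, 3)*H - 3) = ((10*3)*2)*(-2/(-1)*53 - 3) = (30*2)*(-2*(-1)*53 - 3) = 60*(2*53 - 3) = 60*(106 - 3) = 60*103 = 6180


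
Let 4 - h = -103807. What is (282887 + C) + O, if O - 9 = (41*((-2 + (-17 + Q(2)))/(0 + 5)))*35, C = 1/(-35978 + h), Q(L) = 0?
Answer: 18819791020/67833 ≈ 2.7744e+5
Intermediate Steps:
h = 103811 (h = 4 - 1*(-103807) = 4 + 103807 = 103811)
C = 1/67833 (C = 1/(-35978 + 103811) = 1/67833 ≈ 1.4742e-5)
O = -5444 (O = 9 + (41*((-2 + (-17 + 0))/(0 + 5)))*35 = 9 + (41*((-2 - 17)/5))*35 = 9 + (41*(-19*⅕))*35 = 9 + (41*(-19/5))*35 = 9 - 779/5*35 = 9 - 5453 = -5444)
(282887 + C) + O = (282887 + 1/67833) - 5444 = 19189073872/67833 - 5444 = 18819791020/67833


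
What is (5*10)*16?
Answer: 800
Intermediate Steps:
(5*10)*16 = 50*16 = 800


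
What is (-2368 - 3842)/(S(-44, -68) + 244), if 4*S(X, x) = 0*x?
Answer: -3105/122 ≈ -25.451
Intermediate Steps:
S(X, x) = 0 (S(X, x) = (0*x)/4 = (1/4)*0 = 0)
(-2368 - 3842)/(S(-44, -68) + 244) = (-2368 - 3842)/(0 + 244) = -6210/244 = -6210*1/244 = -3105/122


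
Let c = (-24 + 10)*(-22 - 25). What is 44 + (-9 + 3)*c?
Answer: -3904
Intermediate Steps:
c = 658 (c = -14*(-47) = 658)
44 + (-9 + 3)*c = 44 + (-9 + 3)*658 = 44 - 6*658 = 44 - 3948 = -3904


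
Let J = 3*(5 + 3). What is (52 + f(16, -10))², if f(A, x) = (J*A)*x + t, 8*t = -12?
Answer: 57441241/4 ≈ 1.4360e+7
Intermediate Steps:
t = -3/2 (t = (⅛)*(-12) = -3/2 ≈ -1.5000)
J = 24 (J = 3*8 = 24)
f(A, x) = -3/2 + 24*A*x (f(A, x) = (24*A)*x - 3/2 = 24*A*x - 3/2 = -3/2 + 24*A*x)
(52 + f(16, -10))² = (52 + (-3/2 + 24*16*(-10)))² = (52 + (-3/2 - 3840))² = (52 - 7683/2)² = (-7579/2)² = 57441241/4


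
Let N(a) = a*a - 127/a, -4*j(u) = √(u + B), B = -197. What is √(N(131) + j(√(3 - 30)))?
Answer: √(1177933136 - 17161*√(-197 + 3*I*√3))/262 ≈ 131.0 - 0.013394*I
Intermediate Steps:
j(u) = -√(-197 + u)/4 (j(u) = -√(u - 197)/4 = -√(-197 + u)/4)
N(a) = a² - 127/a
√(N(131) + j(√(3 - 30))) = √((-127 + 131³)/131 - √(-197 + √(3 - 30))/4) = √((-127 + 2248091)/131 - √(-197 + √(-27))/4) = √((1/131)*2247964 - √(-197 + 3*I*√3)/4) = √(2247964/131 - √(-197 + 3*I*√3)/4)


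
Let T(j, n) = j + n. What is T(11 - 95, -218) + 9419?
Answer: 9117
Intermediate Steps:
T(11 - 95, -218) + 9419 = ((11 - 95) - 218) + 9419 = (-84 - 218) + 9419 = -302 + 9419 = 9117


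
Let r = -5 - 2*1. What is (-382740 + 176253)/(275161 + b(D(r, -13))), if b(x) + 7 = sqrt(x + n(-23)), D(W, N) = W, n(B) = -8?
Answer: -18938574666/25236574577 + 68829*I*sqrt(15)/25236574577 ≈ -0.75044 + 1.0563e-5*I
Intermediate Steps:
r = -7 (r = -5 - 2 = -7)
b(x) = -7 + sqrt(-8 + x) (b(x) = -7 + sqrt(x - 8) = -7 + sqrt(-8 + x))
(-382740 + 176253)/(275161 + b(D(r, -13))) = (-382740 + 176253)/(275161 + (-7 + sqrt(-8 - 7))) = -206487/(275161 + (-7 + sqrt(-15))) = -206487/(275161 + (-7 + I*sqrt(15))) = -206487/(275154 + I*sqrt(15))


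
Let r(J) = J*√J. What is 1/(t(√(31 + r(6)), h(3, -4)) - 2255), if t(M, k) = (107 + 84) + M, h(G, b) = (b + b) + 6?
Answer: -1/(2064 - √(31 + 6*√6)) ≈ -0.00048609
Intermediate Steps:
r(J) = J^(3/2)
h(G, b) = 6 + 2*b (h(G, b) = 2*b + 6 = 6 + 2*b)
t(M, k) = 191 + M
1/(t(√(31 + r(6)), h(3, -4)) - 2255) = 1/((191 + √(31 + 6^(3/2))) - 2255) = 1/((191 + √(31 + 6*√6)) - 2255) = 1/(-2064 + √(31 + 6*√6))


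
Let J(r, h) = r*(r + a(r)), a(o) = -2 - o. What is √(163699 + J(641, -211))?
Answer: √162417 ≈ 403.01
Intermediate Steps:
J(r, h) = -2*r (J(r, h) = r*(r + (-2 - r)) = r*(-2) = -2*r)
√(163699 + J(641, -211)) = √(163699 - 2*641) = √(163699 - 1282) = √162417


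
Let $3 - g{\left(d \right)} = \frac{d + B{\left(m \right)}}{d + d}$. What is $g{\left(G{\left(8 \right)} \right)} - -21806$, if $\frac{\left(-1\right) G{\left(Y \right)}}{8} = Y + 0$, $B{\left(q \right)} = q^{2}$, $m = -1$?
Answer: $\frac{2791489}{128} \approx 21809.0$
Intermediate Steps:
$G{\left(Y \right)} = - 8 Y$ ($G{\left(Y \right)} = - 8 \left(Y + 0\right) = - 8 Y$)
$g{\left(d \right)} = 3 - \frac{1 + d}{2 d}$ ($g{\left(d \right)} = 3 - \frac{d + \left(-1\right)^{2}}{d + d} = 3 - \frac{d + 1}{2 d} = 3 - \left(1 + d\right) \frac{1}{2 d} = 3 - \frac{1 + d}{2 d}$)
$g{\left(G{\left(8 \right)} \right)} - -21806 = \frac{-1 + 5 \left(\left(-8\right) 8\right)}{2 \left(\left(-8\right) 8\right)} - -21806 = \frac{-1 + 5 \left(-64\right)}{2 \left(-64\right)} + 21806 = \frac{1}{2} \left(- \frac{1}{64}\right) \left(-1 - 320\right) + 21806 = \frac{1}{2} \left(- \frac{1}{64}\right) \left(-321\right) + 21806 = \frac{321}{128} + 21806 = \frac{2791489}{128}$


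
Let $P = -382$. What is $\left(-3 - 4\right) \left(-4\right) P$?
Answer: $-10696$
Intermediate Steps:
$\left(-3 - 4\right) \left(-4\right) P = \left(-3 - 4\right) \left(-4\right) \left(-382\right) = \left(-7\right) \left(-4\right) \left(-382\right) = 28 \left(-382\right) = -10696$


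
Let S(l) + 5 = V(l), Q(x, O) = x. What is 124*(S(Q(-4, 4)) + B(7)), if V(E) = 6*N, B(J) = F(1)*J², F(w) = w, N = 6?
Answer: 9920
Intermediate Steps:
B(J) = J² (B(J) = 1*J² = J²)
V(E) = 36 (V(E) = 6*6 = 36)
S(l) = 31 (S(l) = -5 + 36 = 31)
124*(S(Q(-4, 4)) + B(7)) = 124*(31 + 7²) = 124*(31 + 49) = 124*80 = 9920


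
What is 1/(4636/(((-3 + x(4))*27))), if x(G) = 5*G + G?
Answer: 567/4636 ≈ 0.12230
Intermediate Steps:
x(G) = 6*G
1/(4636/(((-3 + x(4))*27))) = 1/(4636/(((-3 + 6*4)*27))) = 1/(4636/(((-3 + 24)*27))) = 1/(4636/((21*27))) = 1/(4636/567) = 567/4636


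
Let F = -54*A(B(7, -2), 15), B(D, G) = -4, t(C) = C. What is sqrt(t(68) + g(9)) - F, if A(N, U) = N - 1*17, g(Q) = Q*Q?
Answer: -1134 + sqrt(149) ≈ -1121.8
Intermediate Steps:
g(Q) = Q**2
A(N, U) = -17 + N (A(N, U) = N - 17 = -17 + N)
F = 1134 (F = -54*(-17 - 4) = -54*(-21) = 1134)
sqrt(t(68) + g(9)) - F = sqrt(68 + 9**2) - 1*1134 = sqrt(68 + 81) - 1134 = sqrt(149) - 1134 = -1134 + sqrt(149)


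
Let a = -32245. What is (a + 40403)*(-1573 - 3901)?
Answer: -44656892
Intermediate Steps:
(a + 40403)*(-1573 - 3901) = (-32245 + 40403)*(-1573 - 3901) = 8158*(-5474) = -44656892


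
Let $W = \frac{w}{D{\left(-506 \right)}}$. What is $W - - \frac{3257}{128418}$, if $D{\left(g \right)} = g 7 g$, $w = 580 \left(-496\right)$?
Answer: $- \frac{7776481369}{57539354334} \approx -0.13515$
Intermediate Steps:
$w = -287680$
$D{\left(g \right)} = 7 g^{2}$ ($D{\left(g \right)} = 7 g g = 7 g^{2}$)
$W = - \frac{71920}{448063}$ ($W = - \frac{287680}{7 \left(-506\right)^{2}} = - \frac{287680}{7 \cdot 256036} = - \frac{287680}{1792252} = \left(-287680\right) \frac{1}{1792252} = - \frac{71920}{448063} \approx -0.16051$)
$W - - \frac{3257}{128418} = - \frac{71920}{448063} - - \frac{3257}{128418} = - \frac{71920}{448063} + \frac{3257}{128418} = - \frac{7776481369}{57539354334}$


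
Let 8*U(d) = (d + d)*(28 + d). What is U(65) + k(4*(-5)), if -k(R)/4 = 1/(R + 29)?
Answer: 54389/36 ≈ 1510.8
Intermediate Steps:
U(d) = d*(28 + d)/4 (U(d) = ((d + d)*(28 + d))/8 = ((2*d)*(28 + d))/8 = (2*d*(28 + d))/8 = d*(28 + d)/4)
k(R) = -4/(29 + R) (k(R) = -4/(R + 29) = -4/(29 + R))
U(65) + k(4*(-5)) = (¼)*65*(28 + 65) - 4/(29 + 4*(-5)) = (¼)*65*93 - 4/(29 - 20) = 6045/4 - 4/9 = 54389/36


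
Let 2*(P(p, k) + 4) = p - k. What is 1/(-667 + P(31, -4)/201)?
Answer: -134/89369 ≈ -0.0014994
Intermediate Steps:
P(p, k) = -4 + p/2 - k/2 (P(p, k) = -4 + (p - k)/2 = -4 + (p/2 - k/2) = -4 + p/2 - k/2)
1/(-667 + P(31, -4)/201) = 1/(-667 + (-4 + (1/2)*31 - 1/2*(-4))/201) = 1/(-667 + (-4 + 31/2 + 2)*(1/201)) = 1/(-667 + (27/2)*(1/201)) = 1/(-667 + 9/134) = 1/(-89369/134) = -134/89369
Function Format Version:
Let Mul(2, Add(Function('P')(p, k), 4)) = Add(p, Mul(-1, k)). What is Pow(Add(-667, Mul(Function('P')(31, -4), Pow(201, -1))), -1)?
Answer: Rational(-134, 89369) ≈ -0.0014994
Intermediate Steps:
Function('P')(p, k) = Add(-4, Mul(Rational(1, 2), p), Mul(Rational(-1, 2), k)) (Function('P')(p, k) = Add(-4, Mul(Rational(1, 2), Add(p, Mul(-1, k)))) = Add(-4, Add(Mul(Rational(1, 2), p), Mul(Rational(-1, 2), k))) = Add(-4, Mul(Rational(1, 2), p), Mul(Rational(-1, 2), k)))
Pow(Add(-667, Mul(Function('P')(31, -4), Pow(201, -1))), -1) = Pow(Add(-667, Mul(Add(-4, Mul(Rational(1, 2), 31), Mul(Rational(-1, 2), -4)), Pow(201, -1))), -1) = Pow(Add(-667, Mul(Add(-4, Rational(31, 2), 2), Rational(1, 201))), -1) = Pow(Add(-667, Mul(Rational(27, 2), Rational(1, 201))), -1) = Pow(Add(-667, Rational(9, 134)), -1) = Pow(Rational(-89369, 134), -1) = Rational(-134, 89369)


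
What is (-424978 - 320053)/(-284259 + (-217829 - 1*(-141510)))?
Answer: 745031/360578 ≈ 2.0662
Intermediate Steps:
(-424978 - 320053)/(-284259 + (-217829 - 1*(-141510))) = -745031/(-284259 + (-217829 + 141510)) = -745031/(-284259 - 76319) = -745031/(-360578) = -745031*(-1/360578) = 745031/360578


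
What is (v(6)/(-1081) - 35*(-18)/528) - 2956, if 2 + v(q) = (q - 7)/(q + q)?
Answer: -843254039/285384 ≈ -2954.8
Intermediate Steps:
v(q) = -2 + (-7 + q)/(2*q) (v(q) = -2 + (q - 7)/(q + q) = -2 + (-7 + q)/((2*q)) = -2 + (-7 + q)*(1/(2*q)) = -2 + (-7 + q)/(2*q))
(v(6)/(-1081) - 35*(-18)/528) - 2956 = (((½)*(-7 - 3*6)/6)/(-1081) - 35*(-18)/528) - 2956 = (((½)*(⅙)*(-7 - 18))*(-1/1081) + 630*(1/528)) - 2956 = (((½)*(⅙)*(-25))*(-1/1081) + 105/88) - 2956 = (-25/12*(-1/1081) + 105/88) - 2956 = (25/12972 + 105/88) - 2956 = 341065/285384 - 2956 = -843254039/285384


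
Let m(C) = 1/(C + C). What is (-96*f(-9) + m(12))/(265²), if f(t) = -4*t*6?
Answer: -497663/1685400 ≈ -0.29528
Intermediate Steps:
m(C) = 1/(2*C)
f(t) = -24*t
(-96*f(-9) + m(12))/(265²) = (-(-2304)*(-9) + (½)/12)/(265²) = (-96*216 + (½)*(1/12))/70225 = (-20736 + 1/24)*(1/70225) = -497663/24*1/70225 = -497663/1685400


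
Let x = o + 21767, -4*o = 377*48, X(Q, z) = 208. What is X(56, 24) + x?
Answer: 17451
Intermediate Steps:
o = -4524 (o = -377*48/4 = -¼*18096 = -4524)
x = 17243 (x = -4524 + 21767 = 17243)
X(56, 24) + x = 208 + 17243 = 17451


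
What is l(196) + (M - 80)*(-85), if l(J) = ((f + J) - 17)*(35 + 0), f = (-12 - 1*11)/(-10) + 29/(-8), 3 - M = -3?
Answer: 100069/8 ≈ 12509.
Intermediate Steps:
M = 6 (M = 3 - 1*(-3) = 3 + 3 = 6)
f = -53/40 (f = (-12 - 11)*(-1/10) + 29*(-1/8) = -23*(-1/10) - 29/8 = 23/10 - 29/8 = -53/40 ≈ -1.3250)
l(J) = -5131/8 + 35*J (l(J) = ((-53/40 + J) - 17)*(35 + 0) = (-733/40 + J)*35 = -5131/8 + 35*J)
l(196) + (M - 80)*(-85) = (-5131/8 + 35*196) + (6 - 80)*(-85) = (-5131/8 + 6860) - 74*(-85) = 49749/8 + 6290 = 100069/8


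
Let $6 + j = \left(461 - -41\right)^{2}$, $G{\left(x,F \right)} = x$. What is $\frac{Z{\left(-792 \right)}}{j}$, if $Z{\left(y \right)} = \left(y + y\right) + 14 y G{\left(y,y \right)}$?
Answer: $\frac{4390056}{125999} \approx 34.842$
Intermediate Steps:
$j = 251998$ ($j = -6 + \left(461 - -41\right)^{2} = -6 + \left(461 + 41\right)^{2} = -6 + 502^{2} = -6 + 252004 = 251998$)
$Z{\left(y \right)} = 2 y + 14 y^{2}$ ($Z{\left(y \right)} = \left(y + y\right) + 14 y y = 2 y + 14 y^{2}$)
$\frac{Z{\left(-792 \right)}}{j} = \frac{2 \left(-792\right) \left(1 + 7 \left(-792\right)\right)}{251998} = 2 \left(-792\right) \left(1 - 5544\right) \frac{1}{251998} = 2 \left(-792\right) \left(-5543\right) \frac{1}{251998} = 8780112 \cdot \frac{1}{251998} = \frac{4390056}{125999}$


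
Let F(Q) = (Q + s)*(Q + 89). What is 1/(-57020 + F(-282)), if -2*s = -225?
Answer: -2/48613 ≈ -4.1141e-5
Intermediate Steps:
s = 225/2 (s = -1/2*(-225) = 225/2 ≈ 112.50)
F(Q) = (89 + Q)*(225/2 + Q) (F(Q) = (Q + 225/2)*(Q + 89) = (225/2 + Q)*(89 + Q) = (89 + Q)*(225/2 + Q))
1/(-57020 + F(-282)) = 1/(-57020 + (20025/2 + (-282)**2 + (403/2)*(-282))) = 1/(-57020 + (20025/2 + 79524 - 56823)) = 1/(-57020 + 65427/2) = 1/(-48613/2) = -2/48613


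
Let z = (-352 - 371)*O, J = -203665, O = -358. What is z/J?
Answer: -258834/203665 ≈ -1.2709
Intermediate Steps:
z = 258834 (z = (-352 - 371)*(-358) = -723*(-358) = 258834)
z/J = 258834/(-203665) = 258834*(-1/203665) = -258834/203665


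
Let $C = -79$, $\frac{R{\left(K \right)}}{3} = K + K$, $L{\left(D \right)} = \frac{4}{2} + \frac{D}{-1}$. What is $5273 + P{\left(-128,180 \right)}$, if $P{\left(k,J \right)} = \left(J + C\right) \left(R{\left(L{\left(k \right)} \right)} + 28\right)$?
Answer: $86881$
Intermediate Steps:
$L{\left(D \right)} = 2 - D$ ($L{\left(D \right)} = 4 \cdot \frac{1}{2} + D \left(-1\right) = 2 - D$)
$R{\left(K \right)} = 6 K$ ($R{\left(K \right)} = 3 \left(K + K\right) = 3 \cdot 2 K = 6 K$)
$P{\left(k,J \right)} = \left(-79 + J\right) \left(40 - 6 k\right)$ ($P{\left(k,J \right)} = \left(J - 79\right) \left(6 \left(2 - k\right) + 28\right) = \left(-79 + J\right) \left(\left(12 - 6 k\right) + 28\right) = \left(-79 + J\right) \left(40 - 6 k\right)$)
$5273 + P{\left(-128,180 \right)} = 5273 + \left(-3160 + 40 \cdot 180 + 474 \left(-128\right) - 1080 \left(-128\right)\right) = 5273 + \left(-3160 + 7200 - 60672 + 138240\right) = 5273 + 81608 = 86881$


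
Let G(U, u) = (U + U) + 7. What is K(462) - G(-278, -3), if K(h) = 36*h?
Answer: 17181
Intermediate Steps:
G(U, u) = 7 + 2*U (G(U, u) = 2*U + 7 = 7 + 2*U)
K(462) - G(-278, -3) = 36*462 - (7 + 2*(-278)) = 16632 - (7 - 556) = 16632 - 1*(-549) = 16632 + 549 = 17181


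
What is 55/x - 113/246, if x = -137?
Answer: -29011/33702 ≈ -0.86081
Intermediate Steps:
55/x - 113/246 = 55/(-137) - 113/246 = 55*(-1/137) - 113*1/246 = -55/137 - 113/246 = -29011/33702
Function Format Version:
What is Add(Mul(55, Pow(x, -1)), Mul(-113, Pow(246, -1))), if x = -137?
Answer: Rational(-29011, 33702) ≈ -0.86081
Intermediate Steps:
Add(Mul(55, Pow(x, -1)), Mul(-113, Pow(246, -1))) = Add(Mul(55, Pow(-137, -1)), Mul(-113, Pow(246, -1))) = Add(Mul(55, Rational(-1, 137)), Mul(-113, Rational(1, 246))) = Add(Rational(-55, 137), Rational(-113, 246)) = Rational(-29011, 33702)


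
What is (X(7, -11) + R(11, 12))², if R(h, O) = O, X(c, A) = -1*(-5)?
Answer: 289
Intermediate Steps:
X(c, A) = 5
(X(7, -11) + R(11, 12))² = (5 + 12)² = 17² = 289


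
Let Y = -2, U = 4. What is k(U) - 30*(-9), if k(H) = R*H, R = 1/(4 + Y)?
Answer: 272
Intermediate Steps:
R = 1/2 (R = 1/(4 - 2) = 1/2 ≈ 0.50000)
k(H) = H/2
k(U) - 30*(-9) = (1/2)*4 - 30*(-9) = 2 + 270 = 272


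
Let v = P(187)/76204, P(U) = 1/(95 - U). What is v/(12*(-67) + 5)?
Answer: 1/5601603632 ≈ 1.7852e-10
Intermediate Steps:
v = -1/7010768 (v = -1/(-95 + 187)/76204 = -1/92*(1/76204) = -1*1/92*(1/76204) = -1/92*1/76204 = -1/7010768 ≈ -1.4264e-7)
v/(12*(-67) + 5) = -1/(7010768*(12*(-67) + 5)) = -1/(7010768*(-804 + 5)) = -1/7010768/(-799) = -1/7010768*(-1/799) = 1/5601603632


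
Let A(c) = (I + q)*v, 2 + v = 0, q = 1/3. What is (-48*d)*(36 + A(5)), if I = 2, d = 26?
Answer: -39104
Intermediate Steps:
q = 1/3 (q = 1*(1/3) = 1/3 ≈ 0.33333)
v = -2 (v = -2 + 0 = -2)
A(c) = -14/3 (A(c) = (2 + 1/3)*(-2) = (7/3)*(-2) = -14/3)
(-48*d)*(36 + A(5)) = (-48*26)*(36 - 14/3) = -1248*94/3 = -39104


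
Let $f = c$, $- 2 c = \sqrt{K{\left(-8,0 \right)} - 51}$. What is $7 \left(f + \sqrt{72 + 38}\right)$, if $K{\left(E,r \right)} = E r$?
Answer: $7 \sqrt{110} - \frac{7 i \sqrt{51}}{2} \approx 73.417 - 24.995 i$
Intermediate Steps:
$c = - \frac{i \sqrt{51}}{2}$ ($c = - \frac{\sqrt{\left(-8\right) 0 - 51}}{2} = - \frac{\sqrt{0 - 51}}{2} = - \frac{\sqrt{-51}}{2} = - \frac{i \sqrt{51}}{2} \approx - 3.5707 i$)
$f = - \frac{i \sqrt{51}}{2} \approx - 3.5707 i$
$7 \left(f + \sqrt{72 + 38}\right) = 7 \left(- \frac{i \sqrt{51}}{2} + \sqrt{72 + 38}\right) = 7 \left(- \frac{i \sqrt{51}}{2} + \sqrt{110}\right) = 7 \left(\sqrt{110} - \frac{i \sqrt{51}}{2}\right) = 7 \sqrt{110} - \frac{7 i \sqrt{51}}{2}$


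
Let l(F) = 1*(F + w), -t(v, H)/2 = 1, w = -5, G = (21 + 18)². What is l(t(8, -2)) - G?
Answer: -1528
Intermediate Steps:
G = 1521 (G = 39² = 1521)
t(v, H) = -2 (t(v, H) = -2*1 = -2)
l(F) = -5 + F (l(F) = 1*(F - 5) = 1*(-5 + F) = -5 + F)
l(t(8, -2)) - G = (-5 - 2) - 1*1521 = -7 - 1521 = -1528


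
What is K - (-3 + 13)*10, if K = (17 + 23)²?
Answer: 1500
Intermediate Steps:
K = 1600 (K = 40² = 1600)
K - (-3 + 13)*10 = 1600 - (-3 + 13)*10 = 1600 - 10*10 = 1600 - 1*100 = 1600 - 100 = 1500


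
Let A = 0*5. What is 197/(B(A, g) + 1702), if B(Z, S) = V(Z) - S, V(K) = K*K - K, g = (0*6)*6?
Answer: 197/1702 ≈ 0.11575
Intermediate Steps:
A = 0
g = 0 (g = 0*6 = 0)
V(K) = K**2 - K
B(Z, S) = -S + Z*(-1 + Z) (B(Z, S) = Z*(-1 + Z) - S = -S + Z*(-1 + Z))
197/(B(A, g) + 1702) = 197/((-1*0 + 0*(-1 + 0)) + 1702) = 197/((0 + 0*(-1)) + 1702) = 197/((0 + 0) + 1702) = 197/(0 + 1702) = 197/1702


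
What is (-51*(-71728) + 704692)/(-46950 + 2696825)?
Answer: 872564/529975 ≈ 1.6464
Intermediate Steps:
(-51*(-71728) + 704692)/(-46950 + 2696825) = (3658128 + 704692)/2649875 = 4362820*(1/2649875) = 872564/529975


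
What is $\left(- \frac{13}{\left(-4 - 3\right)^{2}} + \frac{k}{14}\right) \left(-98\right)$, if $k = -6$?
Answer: $68$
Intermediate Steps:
$\left(- \frac{13}{\left(-4 - 3\right)^{2}} + \frac{k}{14}\right) \left(-98\right) = \left(- \frac{13}{\left(-4 - 3\right)^{2}} - \frac{6}{14}\right) \left(-98\right) = \left(- \frac{13}{\left(-7\right)^{2}} - \frac{3}{7}\right) \left(-98\right) = \left(- \frac{13}{49} - \frac{3}{7}\right) \left(-98\right) = \left(- \frac{34}{49}\right) \left(-98\right) = 68$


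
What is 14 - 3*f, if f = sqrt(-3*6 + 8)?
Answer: 14 - 3*I*sqrt(10) ≈ 14.0 - 9.4868*I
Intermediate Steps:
f = I*sqrt(10) (f = sqrt(-18 + 8) = sqrt(-10) = I*sqrt(10) ≈ 3.1623*I)
14 - 3*f = 14 - 3*I*sqrt(10)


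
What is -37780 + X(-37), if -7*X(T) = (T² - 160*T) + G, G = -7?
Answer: -271742/7 ≈ -38820.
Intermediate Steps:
X(T) = 1 - T²/7 + 160*T/7 (X(T) = -((T² - 160*T) - 7)/7 = -(-7 + T² - 160*T)/7 = 1 - T²/7 + 160*T/7)
-37780 + X(-37) = -37780 + (1 - ⅐*(-37)² + (160/7)*(-37)) = -37780 + (1 - ⅐*1369 - 5920/7) = -37780 + (1 - 1369/7 - 5920/7) = -37780 - 7282/7 = -271742/7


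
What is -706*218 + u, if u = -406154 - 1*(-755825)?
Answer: 195763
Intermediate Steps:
u = 349671 (u = -406154 + 755825 = 349671)
-706*218 + u = -706*218 + 349671 = -153908 + 349671 = 195763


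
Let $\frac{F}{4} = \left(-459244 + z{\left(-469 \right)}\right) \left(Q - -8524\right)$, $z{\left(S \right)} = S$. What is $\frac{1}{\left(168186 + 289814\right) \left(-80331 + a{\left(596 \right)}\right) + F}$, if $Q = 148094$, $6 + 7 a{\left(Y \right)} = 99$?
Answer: $- \frac{7}{2273479849752} \approx -3.079 \cdot 10^{-12}$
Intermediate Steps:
$a{\left(Y \right)} = \frac{93}{7}$ ($a{\left(Y \right)} = - \frac{6}{7} + \frac{1}{7} \cdot 99 = - \frac{6}{7} + \frac{99}{7} = \frac{93}{7}$)
$F = -287997322536$ ($F = 4 \left(-459244 - 469\right) \left(148094 - -8524\right) = 4 \left(- 459713 \left(148094 + 8524\right)\right) = 4 \left(\left(-459713\right) 156618\right) = 4 \left(-71999330634\right) = -287997322536$)
$\frac{1}{\left(168186 + 289814\right) \left(-80331 + a{\left(596 \right)}\right) + F} = \frac{1}{\left(168186 + 289814\right) \left(-80331 + \frac{93}{7}\right) - 287997322536} = \frac{1}{458000 \left(- \frac{562224}{7}\right) - 287997322536} = \frac{1}{- \frac{257498592000}{7} - 287997322536} = \frac{1}{- \frac{2273479849752}{7}} = - \frac{7}{2273479849752}$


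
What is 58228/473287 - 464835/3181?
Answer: -219815139377/1505525947 ≈ -146.01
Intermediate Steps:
58228/473287 - 464835/3181 = -219815139377/1505525947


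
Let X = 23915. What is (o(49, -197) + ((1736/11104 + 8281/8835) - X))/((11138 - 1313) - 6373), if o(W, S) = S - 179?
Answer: -297866635957/42331806960 ≈ -7.0365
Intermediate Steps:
o(W, S) = -179 + S
(o(49, -197) + ((1736/11104 + 8281/8835) - X))/((11138 - 1313) - 6373) = ((-179 - 197) + ((1736/11104 + 8281/8835) - 1*23915))/((11138 - 1313) - 6373) = (-376 + ((1736*(1/11104) + 8281*(1/8835)) - 23915))/(9825 - 6373) = (-376 + ((217/1388 + 8281/8835) - 23915))/3452 = (-376 + (13411223/12262980 - 23915))*(1/3452) = (-376 - 293255755477/12262980)*(1/3452) = -297866635957/12262980*1/3452 = -297866635957/42331806960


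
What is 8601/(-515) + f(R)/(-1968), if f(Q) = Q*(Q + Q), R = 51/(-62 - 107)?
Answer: -80574683313/4824524120 ≈ -16.701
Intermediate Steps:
R = -51/169 (R = 51/(-169) = 51*(-1/169) = -51/169 ≈ -0.30177)
f(Q) = 2*Q² (f(Q) = Q*(2*Q) = 2*Q²)
8601/(-515) + f(R)/(-1968) = 8601/(-515) + (2*(-51/169)²)/(-1968) = 8601*(-1/515) + (2*(2601/28561))*(-1/1968) = -8601/515 + (5202/28561)*(-1/1968) = -8601/515 - 867/9368008 = -80574683313/4824524120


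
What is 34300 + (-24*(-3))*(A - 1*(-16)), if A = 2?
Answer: 35596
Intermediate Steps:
34300 + (-24*(-3))*(A - 1*(-16)) = 34300 + (-24*(-3))*(2 - 1*(-16)) = 34300 + 72*(2 + 16) = 34300 + 72*18 = 34300 + 1296 = 35596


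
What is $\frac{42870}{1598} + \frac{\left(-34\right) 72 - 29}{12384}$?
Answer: $\frac{263471917}{9894816} \approx 26.627$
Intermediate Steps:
$\frac{42870}{1598} + \frac{\left(-34\right) 72 - 29}{12384} = 42870 \cdot \frac{1}{1598} + \left(-2448 - 29\right) \frac{1}{12384} = \frac{21435}{799} - \frac{2477}{12384} = \frac{263471917}{9894816}$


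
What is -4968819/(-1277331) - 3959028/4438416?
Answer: 472130459901/157481287436 ≈ 2.9980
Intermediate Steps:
-4968819/(-1277331) - 3959028/4438416 = -4968819*(-1/1277331) - 3959028*1/4438416 = 1656273/425777 - 329919/369868 = 472130459901/157481287436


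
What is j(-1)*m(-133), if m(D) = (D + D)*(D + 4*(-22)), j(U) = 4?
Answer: 235144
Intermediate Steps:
m(D) = 2*D*(-88 + D) (m(D) = (2*D)*(D - 88) = (2*D)*(-88 + D) = 2*D*(-88 + D))
j(-1)*m(-133) = 4*(2*(-133)*(-88 - 133)) = 4*(2*(-133)*(-221)) = 4*58786 = 235144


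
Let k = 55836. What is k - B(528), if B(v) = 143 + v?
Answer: 55165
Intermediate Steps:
k - B(528) = 55836 - (143 + 528) = 55836 - 1*671 = 55836 - 671 = 55165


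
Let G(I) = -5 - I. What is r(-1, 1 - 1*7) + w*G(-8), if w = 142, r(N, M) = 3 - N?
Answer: 430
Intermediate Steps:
r(-1, 1 - 1*7) + w*G(-8) = (3 - 1*(-1)) + 142*(-5 - 1*(-8)) = (3 + 1) + 142*(-5 + 8) = 4 + 142*3 = 4 + 426 = 430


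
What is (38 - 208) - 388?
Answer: -558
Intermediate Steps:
(38 - 208) - 388 = -170 - 388 = -558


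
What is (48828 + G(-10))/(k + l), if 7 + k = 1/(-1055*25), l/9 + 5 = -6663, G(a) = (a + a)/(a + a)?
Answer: -1287864875/1583001126 ≈ -0.81356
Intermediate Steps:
G(a) = 1 (G(a) = (2*a)/((2*a)) = (2*a)*(1/(2*a)) = 1)
l = -60012 (l = -45 + 9*(-6663) = -45 - 59967 = -60012)
k = -184626/26375 (k = -7 + 1/(-1055*25) = -7 + 1/(-26375) = -7 - 1/26375 = -184626/26375 ≈ -7.0000)
(48828 + G(-10))/(k + l) = (48828 + 1)/(-184626/26375 - 60012) = 48829/(-1583001126/26375) = 48829*(-26375/1583001126) = -1287864875/1583001126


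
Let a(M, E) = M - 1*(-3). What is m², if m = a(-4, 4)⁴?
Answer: 1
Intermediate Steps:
a(M, E) = 3 + M (a(M, E) = M + 3 = 3 + M)
m = 1 (m = (3 - 4)⁴ = (-1)⁴ = 1)
m² = 1² = 1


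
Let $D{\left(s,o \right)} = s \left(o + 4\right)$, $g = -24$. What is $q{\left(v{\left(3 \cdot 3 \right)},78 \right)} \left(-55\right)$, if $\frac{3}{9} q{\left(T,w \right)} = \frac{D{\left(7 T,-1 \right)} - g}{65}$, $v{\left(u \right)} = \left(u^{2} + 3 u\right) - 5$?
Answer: $- \frac{72171}{13} \approx -5551.6$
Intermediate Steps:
$v{\left(u \right)} = -5 + u^{2} + 3 u$
$D{\left(s,o \right)} = s \left(4 + o\right)$
$q{\left(T,w \right)} = \frac{72}{65} + \frac{63 T}{65}$ ($q{\left(T,w \right)} = 3 \frac{7 T \left(4 - 1\right) - -24}{65} = 3 \left(7 T 3 + 24\right) \frac{1}{65} = 3 \left(21 T + 24\right) \frac{1}{65} = 3 \left(24 + 21 T\right) \frac{1}{65} = 3 \left(\frac{24}{65} + \frac{21 T}{65}\right) = \frac{72}{65} + \frac{63 T}{65}$)
$q{\left(v{\left(3 \cdot 3 \right)},78 \right)} \left(-55\right) = \left(\frac{72}{65} + \frac{63 \left(-5 + \left(3 \cdot 3\right)^{2} + 3 \cdot 3 \cdot 3\right)}{65}\right) \left(-55\right) = \left(\frac{72}{65} + \frac{63 \left(-5 + 9^{2} + 3 \cdot 9\right)}{65}\right) \left(-55\right) = \left(\frac{72}{65} + \frac{63 \left(-5 + 81 + 27\right)}{65}\right) \left(-55\right) = \left(\frac{72}{65} + \frac{63}{65} \cdot 103\right) \left(-55\right) = \left(\frac{72}{65} + \frac{6489}{65}\right) \left(-55\right) = \frac{6561}{65} \left(-55\right) = - \frac{72171}{13}$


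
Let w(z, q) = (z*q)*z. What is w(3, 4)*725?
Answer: 26100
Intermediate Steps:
w(z, q) = q*z**2 (w(z, q) = (q*z)*z = q*z**2)
w(3, 4)*725 = (4*3**2)*725 = (4*9)*725 = 36*725 = 26100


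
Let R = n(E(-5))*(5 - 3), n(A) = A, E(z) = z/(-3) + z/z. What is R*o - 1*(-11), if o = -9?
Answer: -37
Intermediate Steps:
E(z) = 1 - z/3 (E(z) = z*(-⅓) + 1 = -z/3 + 1 = 1 - z/3)
R = 16/3 (R = (1 - ⅓*(-5))*(5 - 3) = (1 + 5/3)*2 = (8/3)*2 = 16/3 ≈ 5.3333)
R*o - 1*(-11) = (16/3)*(-9) - 1*(-11) = -48 + 11 = -37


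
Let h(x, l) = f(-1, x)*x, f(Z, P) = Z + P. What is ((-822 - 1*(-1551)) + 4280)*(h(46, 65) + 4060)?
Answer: 30705170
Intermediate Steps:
f(Z, P) = P + Z
h(x, l) = x*(-1 + x) (h(x, l) = (x - 1)*x = (-1 + x)*x = x*(-1 + x))
((-822 - 1*(-1551)) + 4280)*(h(46, 65) + 4060) = ((-822 - 1*(-1551)) + 4280)*(46*(-1 + 46) + 4060) = ((-822 + 1551) + 4280)*(46*45 + 4060) = (729 + 4280)*(2070 + 4060) = 5009*6130 = 30705170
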